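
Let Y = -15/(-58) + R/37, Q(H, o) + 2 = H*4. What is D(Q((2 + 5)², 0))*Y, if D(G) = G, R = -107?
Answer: -548147/1073 ≈ -510.85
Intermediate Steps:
Q(H, o) = -2 + 4*H (Q(H, o) = -2 + H*4 = -2 + 4*H)
Y = -5651/2146 (Y = -15/(-58) - 107/37 = -15*(-1/58) - 107*1/37 = 15/58 - 107/37 = -5651/2146 ≈ -2.6333)
D(Q((2 + 5)², 0))*Y = (-2 + 4*(2 + 5)²)*(-5651/2146) = (-2 + 4*7²)*(-5651/2146) = (-2 + 4*49)*(-5651/2146) = (-2 + 196)*(-5651/2146) = 194*(-5651/2146) = -548147/1073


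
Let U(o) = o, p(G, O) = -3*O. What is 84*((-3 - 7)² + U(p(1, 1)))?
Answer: 8148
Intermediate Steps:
84*((-3 - 7)² + U(p(1, 1))) = 84*((-3 - 7)² - 3*1) = 84*((-10)² - 3) = 84*(100 - 3) = 84*97 = 8148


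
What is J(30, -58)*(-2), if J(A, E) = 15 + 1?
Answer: -32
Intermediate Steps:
J(A, E) = 16
J(30, -58)*(-2) = 16*(-2) = -32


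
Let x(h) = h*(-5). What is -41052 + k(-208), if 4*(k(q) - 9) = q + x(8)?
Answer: -41105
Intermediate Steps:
x(h) = -5*h
k(q) = -1 + q/4 (k(q) = 9 + (q - 5*8)/4 = 9 + (q - 40)/4 = 9 + (-40 + q)/4 = 9 + (-10 + q/4) = -1 + q/4)
-41052 + k(-208) = -41052 + (-1 + (¼)*(-208)) = -41052 + (-1 - 52) = -41052 - 53 = -41105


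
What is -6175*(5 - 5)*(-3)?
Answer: 0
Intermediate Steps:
-6175*(5 - 5)*(-3) = -0*(-3) = -6175*0 = 0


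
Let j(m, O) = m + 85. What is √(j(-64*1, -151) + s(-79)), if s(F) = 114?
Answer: 3*√15 ≈ 11.619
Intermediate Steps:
j(m, O) = 85 + m
√(j(-64*1, -151) + s(-79)) = √((85 - 64*1) + 114) = √((85 - 64) + 114) = √(21 + 114) = √135 = 3*√15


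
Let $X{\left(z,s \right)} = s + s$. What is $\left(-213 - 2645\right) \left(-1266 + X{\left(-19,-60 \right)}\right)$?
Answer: $3961188$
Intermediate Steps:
$X{\left(z,s \right)} = 2 s$
$\left(-213 - 2645\right) \left(-1266 + X{\left(-19,-60 \right)}\right) = \left(-213 - 2645\right) \left(-1266 + 2 \left(-60\right)\right) = - 2858 \left(-1266 - 120\right) = \left(-2858\right) \left(-1386\right) = 3961188$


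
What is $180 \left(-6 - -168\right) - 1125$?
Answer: $28035$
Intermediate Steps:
$180 \left(-6 - -168\right) - 1125 = 180 \left(-6 + 168\right) - 1125 = 180 \cdot 162 - 1125 = 29160 - 1125 = 28035$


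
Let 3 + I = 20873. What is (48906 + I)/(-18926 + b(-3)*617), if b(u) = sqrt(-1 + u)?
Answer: -165072572/44964529 - 10762948*I/44964529 ≈ -3.6712 - 0.23937*I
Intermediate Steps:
I = 20870 (I = -3 + 20873 = 20870)
(48906 + I)/(-18926 + b(-3)*617) = (48906 + 20870)/(-18926 + sqrt(-1 - 3)*617) = 69776/(-18926 + sqrt(-4)*617) = 69776/(-18926 + (2*I)*617) = 69776/(-18926 + 1234*I) = 69776*((-18926 - 1234*I)/359716232) = 8722*(-18926 - 1234*I)/44964529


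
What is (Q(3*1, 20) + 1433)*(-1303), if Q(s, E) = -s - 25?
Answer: -1830715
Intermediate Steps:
Q(s, E) = -25 - s
(Q(3*1, 20) + 1433)*(-1303) = ((-25 - 3) + 1433)*(-1303) = (-28 + 1433)*(-1303) = 1405*(-1303) = -1830715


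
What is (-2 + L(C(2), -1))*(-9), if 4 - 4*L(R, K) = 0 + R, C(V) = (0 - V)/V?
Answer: 27/4 ≈ 6.7500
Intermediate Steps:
C(V) = -1 (C(V) = (-V)/V = -1)
L(R, K) = 1 - R/4 (L(R, K) = 1 - (0 + R)/4 = 1 - R/4)
(-2 + L(C(2), -1))*(-9) = (-2 + (1 - ¼*(-1)))*(-9) = (-2 + (1 + ¼))*(-9) = (-2 + 5/4)*(-9) = -¾*(-9) = 27/4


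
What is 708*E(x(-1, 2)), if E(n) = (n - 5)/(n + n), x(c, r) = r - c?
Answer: -236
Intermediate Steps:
E(n) = (-5 + n)/(2*n) (E(n) = (-5 + n)/((2*n)) = (-5 + n)*(1/(2*n)) = (-5 + n)/(2*n))
708*E(x(-1, 2)) = 708*((-5 + (2 - 1*(-1)))/(2*(2 - 1*(-1)))) = 708*((-5 + (2 + 1))/(2*(2 + 1))) = 708*((½)*(-5 + 3)/3) = 708*((½)*(⅓)*(-2)) = 708*(-⅓) = -236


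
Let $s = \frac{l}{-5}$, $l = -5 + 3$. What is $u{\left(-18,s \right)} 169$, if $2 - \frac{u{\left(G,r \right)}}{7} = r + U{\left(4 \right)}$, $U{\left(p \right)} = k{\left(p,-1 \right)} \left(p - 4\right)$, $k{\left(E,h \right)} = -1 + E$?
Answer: $\frac{9464}{5} \approx 1892.8$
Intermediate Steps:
$U{\left(p \right)} = \left(-1 + p\right) \left(-4 + p\right)$ ($U{\left(p \right)} = \left(-1 + p\right) \left(p - 4\right) = \left(-1 + p\right) \left(-4 + p\right)$)
$l = -2$
$s = \frac{2}{5}$ ($s = - \frac{2}{-5} = \left(-2\right) \left(- \frac{1}{5}\right) = \frac{2}{5} \approx 0.4$)
$u{\left(G,r \right)} = 14 - 7 r$ ($u{\left(G,r \right)} = 14 - 7 \left(r + \left(-1 + 4\right) \left(-4 + 4\right)\right) = 14 - 7 \left(r + 3 \cdot 0\right) = 14 - 7 \left(r + 0\right) = 14 - 7 r$)
$u{\left(-18,s \right)} 169 = \left(14 - \frac{14}{5}\right) 169 = \frac{56}{5} \cdot 169 = \frac{9464}{5}$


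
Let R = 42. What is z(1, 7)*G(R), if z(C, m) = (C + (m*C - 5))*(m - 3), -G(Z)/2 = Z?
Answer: -1008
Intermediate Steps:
G(Z) = -2*Z
z(C, m) = (-3 + m)*(-5 + C + C*m) (z(C, m) = (C + (C*m - 5))*(-3 + m) = (C + (-5 + C*m))*(-3 + m) = (-5 + C + C*m)*(-3 + m) = (-3 + m)*(-5 + C + C*m))
z(1, 7)*G(R) = (15 - 5*7 - 3*1 + 1*7² - 2*1*7)*(-2*42) = (15 - 35 - 3 + 1*49 - 14)*(-84) = (15 - 35 - 3 + 49 - 14)*(-84) = 12*(-84) = -1008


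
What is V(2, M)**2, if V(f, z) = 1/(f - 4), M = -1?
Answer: 1/4 ≈ 0.25000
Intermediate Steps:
V(f, z) = 1/(-4 + f)
V(2, M)**2 = (1/(-4 + 2))**2 = (1/(-2))**2 = (-1/2)**2 = 1/4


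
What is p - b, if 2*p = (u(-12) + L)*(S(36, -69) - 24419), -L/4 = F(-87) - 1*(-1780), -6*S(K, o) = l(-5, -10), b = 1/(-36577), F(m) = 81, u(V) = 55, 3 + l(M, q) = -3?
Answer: 3299695333678/36577 ≈ 9.0212e+7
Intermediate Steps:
l(M, q) = -6 (l(M, q) = -3 - 3 = -6)
b = -1/36577 ≈ -2.7340e-5
S(K, o) = 1 (S(K, o) = -1/6*(-6) = 1)
L = -7444 (L = -4*(81 - 1*(-1780)) = -4*(81 + 1780) = -4*1861 = -7444)
p = 90212301 (p = ((55 - 7444)*(1 - 24419))/2 = (-7389*(-24418))/2 = (1/2)*180424602 = 90212301)
p - b = 90212301 - 1*(-1/36577) = 90212301 + 1/36577 = 3299695333678/36577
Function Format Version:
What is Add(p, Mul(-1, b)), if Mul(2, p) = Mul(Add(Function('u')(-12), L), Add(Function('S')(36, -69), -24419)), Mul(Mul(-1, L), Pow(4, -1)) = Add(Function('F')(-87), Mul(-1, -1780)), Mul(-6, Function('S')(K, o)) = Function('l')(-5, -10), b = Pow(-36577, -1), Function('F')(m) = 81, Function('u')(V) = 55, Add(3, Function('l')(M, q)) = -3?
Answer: Rational(3299695333678, 36577) ≈ 9.0212e+7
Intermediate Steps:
Function('l')(M, q) = -6 (Function('l')(M, q) = Add(-3, -3) = -6)
b = Rational(-1, 36577) ≈ -2.7340e-5
Function('S')(K, o) = 1 (Function('S')(K, o) = Mul(Rational(-1, 6), -6) = 1)
L = -7444 (L = Mul(-4, Add(81, Mul(-1, -1780))) = Mul(-4, Add(81, 1780)) = Mul(-4, 1861) = -7444)
p = 90212301 (p = Mul(Rational(1, 2), Mul(Add(55, -7444), Add(1, -24419))) = Mul(Rational(1, 2), Mul(-7389, -24418)) = Mul(Rational(1, 2), 180424602) = 90212301)
Add(p, Mul(-1, b)) = Add(90212301, Mul(-1, Rational(-1, 36577))) = Add(90212301, Rational(1, 36577)) = Rational(3299695333678, 36577)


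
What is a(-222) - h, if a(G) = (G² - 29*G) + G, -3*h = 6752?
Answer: 173252/3 ≈ 57751.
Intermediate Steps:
h = -6752/3 (h = -⅓*6752 = -6752/3 ≈ -2250.7)
a(G) = G² - 28*G
a(-222) - h = -222*(-28 - 222) - 1*(-6752/3) = -222*(-250) + 6752/3 = 55500 + 6752/3 = 173252/3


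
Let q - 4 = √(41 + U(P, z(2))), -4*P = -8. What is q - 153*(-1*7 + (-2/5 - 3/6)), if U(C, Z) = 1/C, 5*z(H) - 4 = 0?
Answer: 12127/10 + √166/2 ≈ 1219.1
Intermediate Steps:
P = 2 (P = -¼*(-8) = 2)
z(H) = ⅘ (z(H) = ⅘ + (⅕)*0 = ⅘ + 0 = ⅘)
q = 4 + √166/2 (q = 4 + √(41 + 1/2) = 4 + √(41 + ½) = 4 + √(83/2) = 4 + √166/2 ≈ 10.442)
q - 153*(-1*7 + (-2/5 - 3/6)) = (4 + √166/2) - 153*(-1*7 + (-2/5 - 3/6)) = (4 + √166/2) - 153*(-7 + (-2*⅕ - 3*⅙)) = (4 + √166/2) - 153*(-7 + (-⅖ - ½)) = (4 + √166/2) - 153*(-7 - 9/10) = (4 + √166/2) - 153*(-79/10) = (4 + √166/2) + 12087/10 = 12127/10 + √166/2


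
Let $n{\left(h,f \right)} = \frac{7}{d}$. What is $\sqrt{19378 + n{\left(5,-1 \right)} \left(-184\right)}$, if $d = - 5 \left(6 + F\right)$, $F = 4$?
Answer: $\frac{\sqrt{485094}}{5} \approx 139.3$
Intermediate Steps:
$d = -50$ ($d = - 5 \left(6 + 4\right) = \left(-5\right) 10 = -50$)
$n{\left(h,f \right)} = - \frac{7}{50}$ ($n{\left(h,f \right)} = \frac{7}{-50} = 7 \left(- \frac{1}{50}\right) = - \frac{7}{50}$)
$\sqrt{19378 + n{\left(5,-1 \right)} \left(-184\right)} = \sqrt{19378 - - \frac{644}{25}} = \sqrt{19378 + \frac{644}{25}} = \sqrt{\frac{485094}{25}} = \frac{\sqrt{485094}}{5}$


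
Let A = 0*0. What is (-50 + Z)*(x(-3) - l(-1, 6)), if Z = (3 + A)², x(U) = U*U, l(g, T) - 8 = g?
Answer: -82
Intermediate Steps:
A = 0
l(g, T) = 8 + g
x(U) = U²
Z = 9 (Z = (3 + 0)² = 3² = 9)
(-50 + Z)*(x(-3) - l(-1, 6)) = (-50 + 9)*((-3)² - (8 - 1)) = -41*(9 - 1*7) = -41*(9 - 7) = -41*2 = -82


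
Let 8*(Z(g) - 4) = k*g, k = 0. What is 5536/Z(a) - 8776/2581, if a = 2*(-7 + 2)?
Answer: 3563328/2581 ≈ 1380.6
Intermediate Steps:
a = -10 (a = 2*(-5) = -10)
Z(g) = 4 (Z(g) = 4 + (0*g)/8 = 4 + (⅛)*0 = 4 + 0 = 4)
5536/Z(a) - 8776/2581 = 5536/4 - 8776/2581 = 5536*(¼) - 8776*1/2581 = 1384 - 8776/2581 = 3563328/2581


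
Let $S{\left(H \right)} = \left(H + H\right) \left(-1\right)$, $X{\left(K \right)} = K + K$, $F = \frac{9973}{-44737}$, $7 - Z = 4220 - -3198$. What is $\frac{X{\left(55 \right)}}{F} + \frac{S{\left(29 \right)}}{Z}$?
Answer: $- \frac{36469471336}{73909903} \approx -493.43$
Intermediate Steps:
$Z = -7411$ ($Z = 7 - \left(4220 - -3198\right) = 7 - \left(4220 + 3198\right) = 7 - 7418 = -7411$)
$F = - \frac{9973}{44737}$ ($F = 9973 \left(- \frac{1}{44737}\right) = - \frac{9973}{44737} \approx -0.22293$)
$X{\left(K \right)} = 2 K$
$S{\left(H \right)} = - 2 H$ ($S{\left(H \right)} = 2 H \left(-1\right) = - 2 H$)
$\frac{X{\left(55 \right)}}{F} + \frac{S{\left(29 \right)}}{Z} = \frac{2 \cdot 55}{- \frac{9973}{44737}} + \frac{\left(-2\right) 29}{-7411} = 110 \left(- \frac{44737}{9973}\right) - - \frac{58}{7411} = - \frac{4921070}{9973} + \frac{58}{7411} = - \frac{36469471336}{73909903}$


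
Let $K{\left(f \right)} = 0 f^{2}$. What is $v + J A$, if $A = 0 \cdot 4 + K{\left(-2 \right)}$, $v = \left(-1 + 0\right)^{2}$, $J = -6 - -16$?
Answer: $1$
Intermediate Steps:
$K{\left(f \right)} = 0$
$J = 10$ ($J = -6 + 16 = 10$)
$v = 1$ ($v = \left(-1\right)^{2} = 1$)
$A = 0$ ($A = 0 \cdot 4 + 0 = 0 + 0 = 0$)
$v + J A = 1 + 10 \cdot 0 = 1 + 0 = 1$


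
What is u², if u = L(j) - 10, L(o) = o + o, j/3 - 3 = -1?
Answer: 4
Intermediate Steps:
j = 6 (j = 9 + 3*(-1) = 9 - 3 = 6)
L(o) = 2*o
u = 2 (u = 2*6 - 10 = 12 - 10 = 2)
u² = 2² = 4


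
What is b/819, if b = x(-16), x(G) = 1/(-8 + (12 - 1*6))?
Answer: -1/1638 ≈ -0.00061050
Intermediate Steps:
x(G) = -½ (x(G) = 1/(-8 + (12 - 6)) = 1/(-8 + 6) = 1/(-2) = -½)
b = -½ ≈ -0.50000
b/819 = -½/819 = -½*1/819 = -1/1638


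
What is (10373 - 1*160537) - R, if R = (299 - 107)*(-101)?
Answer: -130772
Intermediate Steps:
R = -19392 (R = 192*(-101) = -19392)
(10373 - 1*160537) - R = (10373 - 1*160537) - 1*(-19392) = (10373 - 160537) + 19392 = -150164 + 19392 = -130772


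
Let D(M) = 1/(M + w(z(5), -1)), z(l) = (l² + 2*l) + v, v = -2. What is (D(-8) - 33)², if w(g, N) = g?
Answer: 678976/625 ≈ 1086.4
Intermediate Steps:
z(l) = -2 + l² + 2*l (z(l) = (l² + 2*l) - 2 = -2 + l² + 2*l)
D(M) = 1/(33 + M) (D(M) = 1/(M + (-2 + 5² + 2*5)) = 1/(M + (-2 + 25 + 10)) = 1/(M + 33) = 1/(33 + M))
(D(-8) - 33)² = (1/(33 - 8) - 33)² = (1/25 - 33)² = (-824/25)² = 678976/625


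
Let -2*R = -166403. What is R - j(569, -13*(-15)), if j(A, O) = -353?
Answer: 167109/2 ≈ 83555.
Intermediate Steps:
R = 166403/2 (R = -½*(-166403) = 166403/2 ≈ 83202.)
R - j(569, -13*(-15)) = 166403/2 - 1*(-353) = 166403/2 + 353 = 167109/2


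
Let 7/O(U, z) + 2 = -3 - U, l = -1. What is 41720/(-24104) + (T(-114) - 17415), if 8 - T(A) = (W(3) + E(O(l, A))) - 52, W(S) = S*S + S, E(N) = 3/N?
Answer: -366287746/21091 ≈ -17367.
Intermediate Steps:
O(U, z) = 7/(-5 - U) (O(U, z) = 7/(-2 + (-3 - U)) = 7/(-5 - U))
W(S) = S + S² (W(S) = S² + S = S + S²)
T(A) = 348/7 (T(A) = 8 - ((3*(1 + 3) + 3/((-7/(5 - 1)))) - 52) = 8 - ((3*4 + 3/((-7/4))) - 52) = 8 - ((12 + 3/((-7*¼))) - 52) = 8 - ((12 + 3/(-7/4)) - 52) = 8 - ((12 + 3*(-4/7)) - 52) = 8 - ((12 - 12/7) - 52) = 8 - (72/7 - 52) = 8 - 1*(-292/7) = 8 + 292/7 = 348/7)
41720/(-24104) + (T(-114) - 17415) = 41720/(-24104) + (348/7 - 17415) = 41720*(-1/24104) - 121557/7 = -5215/3013 - 121557/7 = -366287746/21091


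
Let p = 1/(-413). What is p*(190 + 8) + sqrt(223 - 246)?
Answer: -198/413 + I*sqrt(23) ≈ -0.47942 + 4.7958*I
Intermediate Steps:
p = -1/413 ≈ -0.0024213
p*(190 + 8) + sqrt(223 - 246) = -(190 + 8)/413 + sqrt(223 - 246) = -1/413*198 + sqrt(-23) = -198/413 + I*sqrt(23)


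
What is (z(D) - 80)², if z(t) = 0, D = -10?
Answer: 6400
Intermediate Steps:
(z(D) - 80)² = (0 - 80)² = (-80)² = 6400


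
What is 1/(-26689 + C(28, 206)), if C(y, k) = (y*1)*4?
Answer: -1/26577 ≈ -3.7627e-5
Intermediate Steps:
C(y, k) = 4*y (C(y, k) = y*4 = 4*y)
1/(-26689 + C(28, 206)) = 1/(-26689 + 4*28) = 1/(-26689 + 112) = 1/(-26577) = -1/26577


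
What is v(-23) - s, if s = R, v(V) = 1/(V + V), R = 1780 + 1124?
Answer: -133585/46 ≈ -2904.0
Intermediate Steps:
R = 2904
v(V) = 1/(2*V)
s = 2904
v(-23) - s = (1/2)/(-23) - 1*2904 = (1/2)*(-1/23) - 2904 = -1/46 - 2904 = -133585/46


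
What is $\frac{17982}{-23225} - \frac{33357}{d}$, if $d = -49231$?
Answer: $- \frac{110555517}{1143389975} \approx -0.096691$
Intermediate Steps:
$\frac{17982}{-23225} - \frac{33357}{d} = \frac{17982}{-23225} - \frac{33357}{-49231} = 17982 \left(- \frac{1}{23225}\right) - - \frac{33357}{49231} = - \frac{17982}{23225} + \frac{33357}{49231} = - \frac{110555517}{1143389975}$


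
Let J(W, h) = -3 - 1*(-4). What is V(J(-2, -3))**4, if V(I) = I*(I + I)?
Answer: 16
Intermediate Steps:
J(W, h) = 1 (J(W, h) = -3 + 4 = 1)
V(I) = 2*I**2 (V(I) = I*(2*I) = 2*I**2)
V(J(-2, -3))**4 = (2*1**2)**4 = (2*1)**4 = 2**4 = 16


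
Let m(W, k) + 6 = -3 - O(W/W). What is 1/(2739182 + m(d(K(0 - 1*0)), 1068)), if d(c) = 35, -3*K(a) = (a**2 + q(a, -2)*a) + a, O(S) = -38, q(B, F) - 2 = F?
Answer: 1/2739211 ≈ 3.6507e-7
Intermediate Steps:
q(B, F) = 2 + F
K(a) = -a/3 - a**2/3 (K(a) = -((a**2 + (2 - 2)*a) + a)/3 = -((a**2 + 0*a) + a)/3 = -((a**2 + 0) + a)/3 = -(a**2 + a)/3 = -(a + a**2)/3 = -a/3 - a**2/3)
m(W, k) = 29 (m(W, k) = -6 + (-3 - 1*(-38)) = -6 + (-3 + 38) = -6 + 35 = 29)
1/(2739182 + m(d(K(0 - 1*0)), 1068)) = 1/(2739182 + 29) = 1/2739211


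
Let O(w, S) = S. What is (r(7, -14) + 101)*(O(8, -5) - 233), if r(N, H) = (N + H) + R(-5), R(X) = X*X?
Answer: -28322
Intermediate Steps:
R(X) = X²
r(N, H) = 25 + H + N (r(N, H) = (N + H) + (-5)² = (H + N) + 25 = 25 + H + N)
(r(7, -14) + 101)*(O(8, -5) - 233) = ((25 - 14 + 7) + 101)*(-5 - 233) = (18 + 101)*(-238) = 119*(-238) = -28322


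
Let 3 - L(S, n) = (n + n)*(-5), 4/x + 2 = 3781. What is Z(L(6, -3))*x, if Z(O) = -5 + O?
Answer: -128/3779 ≈ -0.033871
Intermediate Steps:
x = 4/3779 (x = 4/(-2 + 3781) = 4/3779 ≈ 0.0010585)
L(S, n) = 3 + 10*n (L(S, n) = 3 - (n + n)*(-5) = 3 - 2*n*(-5) = 3 - (-10)*n = 3 + 10*n)
Z(L(6, -3))*x = (-5 + (3 + 10*(-3)))*(4/3779) = (-5 + (3 - 30))*(4/3779) = (-5 - 27)*(4/3779) = -32*4/3779 = -128/3779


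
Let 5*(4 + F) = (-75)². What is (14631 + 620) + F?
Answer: 16372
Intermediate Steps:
F = 1121 (F = -4 + (⅕)*(-75)² = -4 + (⅕)*5625 = -4 + 1125 = 1121)
(14631 + 620) + F = (14631 + 620) + 1121 = 15251 + 1121 = 16372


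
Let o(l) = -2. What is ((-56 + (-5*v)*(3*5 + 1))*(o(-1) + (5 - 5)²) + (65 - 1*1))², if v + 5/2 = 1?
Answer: 4096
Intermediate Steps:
v = -3/2 (v = -5/2 + 1 = -3/2 ≈ -1.5000)
((-56 + (-5*v)*(3*5 + 1))*(o(-1) + (5 - 5)²) + (65 - 1*1))² = ((-56 + (-5*(-3/2))*(3*5 + 1))*(-2 + (5 - 5)²) + (65 - 1*1))² = ((-56 + 15*(15 + 1)/2)*(-2 + 0²) + (65 - 1))² = ((-56 + (15/2)*16)*(-2 + 0) + 64)² = ((-56 + 120)*(-2) + 64)² = (64*(-2) + 64)² = (-128 + 64)² = (-64)² = 4096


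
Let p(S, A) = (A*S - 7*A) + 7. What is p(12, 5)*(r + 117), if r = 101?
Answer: 6976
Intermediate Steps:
p(S, A) = 7 - 7*A + A*S (p(S, A) = (-7*A + A*S) + 7 = 7 - 7*A + A*S)
p(12, 5)*(r + 117) = (7 - 7*5 + 5*12)*(101 + 117) = (7 - 35 + 60)*218 = 32*218 = 6976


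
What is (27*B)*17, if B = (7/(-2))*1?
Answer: -3213/2 ≈ -1606.5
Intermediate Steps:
B = -7/2 (B = (7*(-1/2))*1 = -7/2*1 = -7/2 ≈ -3.5000)
(27*B)*17 = (27*(-7/2))*17 = -189/2*17 = -3213/2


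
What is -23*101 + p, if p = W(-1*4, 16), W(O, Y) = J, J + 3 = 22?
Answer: -2304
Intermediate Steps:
J = 19 (J = -3 + 22 = 19)
W(O, Y) = 19
p = 19
-23*101 + p = -23*101 + 19 = -2323 + 19 = -2304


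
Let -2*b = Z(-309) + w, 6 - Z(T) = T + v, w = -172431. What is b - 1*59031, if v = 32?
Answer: 27043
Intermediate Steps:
Z(T) = -26 - T (Z(T) = 6 - (T + 32) = 6 - (32 + T) = 6 + (-32 - T) = -26 - T)
b = 86074 (b = -((-26 - 1*(-309)) - 172431)/2 = -((-26 + 309) - 172431)/2 = -(283 - 172431)/2 = -1/2*(-172148) = 86074)
b - 1*59031 = 86074 - 1*59031 = 86074 - 59031 = 27043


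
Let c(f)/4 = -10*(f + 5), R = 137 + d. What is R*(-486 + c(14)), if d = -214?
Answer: 95942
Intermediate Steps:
R = -77 (R = 137 - 214 = -77)
c(f) = -200 - 40*f (c(f) = 4*(-10*(f + 5)) = 4*(-10*(5 + f)) = 4*(-50 - 10*f) = -200 - 40*f)
R*(-486 + c(14)) = -77*(-486 + (-200 - 40*14)) = -77*(-486 + (-200 - 560)) = -77*(-486 - 760) = -77*(-1246) = 95942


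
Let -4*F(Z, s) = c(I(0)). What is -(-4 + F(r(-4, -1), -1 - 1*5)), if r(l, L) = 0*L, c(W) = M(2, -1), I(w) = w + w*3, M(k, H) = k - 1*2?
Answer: 4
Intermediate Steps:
M(k, H) = -2 + k (M(k, H) = k - 2 = -2 + k)
I(w) = 4*w (I(w) = w + 3*w = 4*w)
c(W) = 0 (c(W) = -2 + 2 = 0)
r(l, L) = 0
F(Z, s) = 0 (F(Z, s) = -¼*0 = 0)
-(-4 + F(r(-4, -1), -1 - 1*5)) = -(-4 + 0) = -1*(-4) = 4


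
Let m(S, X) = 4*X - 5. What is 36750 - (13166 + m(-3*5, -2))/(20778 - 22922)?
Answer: 78805153/2144 ≈ 36756.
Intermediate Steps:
m(S, X) = -5 + 4*X
36750 - (13166 + m(-3*5, -2))/(20778 - 22922) = 36750 - (13166 + (-5 + 4*(-2)))/(20778 - 22922) = 36750 - (13166 + (-5 - 8))/(-2144) = 36750 - (13166 - 13)*(-1)/2144 = 36750 - 13153*(-1)/2144 = 36750 - 1*(-13153/2144) = 36750 + 13153/2144 = 78805153/2144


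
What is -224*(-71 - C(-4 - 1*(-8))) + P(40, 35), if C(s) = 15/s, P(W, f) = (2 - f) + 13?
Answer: 16724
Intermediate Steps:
P(W, f) = 15 - f
-224*(-71 - C(-4 - 1*(-8))) + P(40, 35) = -224*(-71 - 15/(-4 - 1*(-8))) + (15 - 1*35) = -224*(-71 - 15/(-4 + 8)) + (15 - 35) = -224*(-71 - 15/4) - 20 = -224*(-299/4) - 20 = 16744 - 20 = 16724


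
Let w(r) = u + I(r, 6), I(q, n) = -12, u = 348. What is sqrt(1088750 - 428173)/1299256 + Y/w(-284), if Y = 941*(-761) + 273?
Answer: -178957/84 + sqrt(660577)/1299256 ≈ -2130.4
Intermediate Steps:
Y = -715828 (Y = -716101 + 273 = -715828)
w(r) = 336 (w(r) = 348 - 12 = 336)
sqrt(1088750 - 428173)/1299256 + Y/w(-284) = sqrt(1088750 - 428173)/1299256 - 715828/336 = sqrt(660577)*(1/1299256) - 715828*1/336 = sqrt(660577)/1299256 - 178957/84 = -178957/84 + sqrt(660577)/1299256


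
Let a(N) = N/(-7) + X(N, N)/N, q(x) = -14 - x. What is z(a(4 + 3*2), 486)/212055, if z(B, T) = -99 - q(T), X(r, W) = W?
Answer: 401/212055 ≈ 0.0018910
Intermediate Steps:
a(N) = 1 - N/7 (a(N) = N/(-7) + N/N = N*(-⅐) + 1 = -N/7 + 1 = 1 - N/7)
z(B, T) = -85 + T (z(B, T) = -99 - (-14 - T) = -99 + (14 + T) = -85 + T)
z(a(4 + 3*2), 486)/212055 = (-85 + 486)/212055 = 401*(1/212055) = 401/212055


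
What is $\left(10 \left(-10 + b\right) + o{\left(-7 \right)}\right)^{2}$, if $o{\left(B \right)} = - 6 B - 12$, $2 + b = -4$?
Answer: $16900$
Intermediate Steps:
$b = -6$ ($b = -2 - 4 = -6$)
$o{\left(B \right)} = -12 - 6 B$ ($o{\left(B \right)} = - 6 B - 12 = -12 - 6 B$)
$\left(10 \left(-10 + b\right) + o{\left(-7 \right)}\right)^{2} = \left(10 \left(-10 - 6\right) - -30\right)^{2} = \left(10 \left(-16\right) + \left(-12 + 42\right)\right)^{2} = \left(-160 + 30\right)^{2} = \left(-130\right)^{2} = 16900$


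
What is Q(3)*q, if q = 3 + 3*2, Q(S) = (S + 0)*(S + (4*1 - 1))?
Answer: 162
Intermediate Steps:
Q(S) = S*(3 + S) (Q(S) = S*(S + (4 - 1)) = S*(S + 3) = S*(3 + S))
q = 9 (q = 3 + 6 = 9)
Q(3)*q = (3*(3 + 3))*9 = (3*6)*9 = 18*9 = 162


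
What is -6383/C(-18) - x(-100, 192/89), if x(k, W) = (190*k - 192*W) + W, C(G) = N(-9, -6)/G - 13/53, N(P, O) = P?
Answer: -13570078/2403 ≈ -5647.1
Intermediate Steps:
C(G) = -13/53 - 9/G (C(G) = -9/G - 13/53 = -13/53 - 9/G)
x(k, W) = -191*W + 190*k (x(k, W) = (-192*W + 190*k) + W = -191*W + 190*k)
-6383/C(-18) - x(-100, 192/89) = -6383/(-13/53 - 9/(-18)) - (-36672/89 + 190*(-100)) = -6383/(-13/53 - 9*(-1/18)) - (-36672/89 - 19000) = -6383/(-13/53 + 1/2) - (-191*192/89 - 19000) = -6383/27/106 - (-36672/89 - 19000) = -6383*106/27 - 1*(-1727672/89) = -676598/27 + 1727672/89 = -13570078/2403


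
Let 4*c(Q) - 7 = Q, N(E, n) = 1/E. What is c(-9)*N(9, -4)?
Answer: -1/18 ≈ -0.055556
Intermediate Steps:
c(Q) = 7/4 + Q/4
c(-9)*N(9, -4) = (7/4 + (¼)*(-9))/9 = (7/4 - 9/4)*(⅑) = -½*⅑ = -1/18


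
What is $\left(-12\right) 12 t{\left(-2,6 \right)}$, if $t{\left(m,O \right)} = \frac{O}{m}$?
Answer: $432$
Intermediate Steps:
$\left(-12\right) 12 t{\left(-2,6 \right)} = \left(-12\right) 12 \frac{6}{-2} = - 144 \cdot 6 \left(- \frac{1}{2}\right) = \left(-144\right) \left(-3\right) = 432$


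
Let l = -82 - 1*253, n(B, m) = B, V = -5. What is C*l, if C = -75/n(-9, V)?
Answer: -8375/3 ≈ -2791.7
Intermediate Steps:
l = -335 (l = -82 - 253 = -335)
C = 25/3 (C = -75/(-9) = -75*(-⅑) = 25/3 ≈ 8.3333)
C*l = (25/3)*(-335) = -8375/3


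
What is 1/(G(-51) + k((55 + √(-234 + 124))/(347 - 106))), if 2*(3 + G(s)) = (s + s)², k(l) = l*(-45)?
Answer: 50227774/260618409501 + 1205*I*√110/173745606334 ≈ 0.00019273 + 7.2739e-8*I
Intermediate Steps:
k(l) = -45*l
G(s) = -3 + 2*s² (G(s) = -3 + (s + s)²/2 = -3 + (2*s)²/2 = -3 + (4*s²)/2 = -3 + 2*s²)
1/(G(-51) + k((55 + √(-234 + 124))/(347 - 106))) = 1/((-3 + 2*(-51)²) - 45*(55 + √(-234 + 124))/(347 - 106)) = 1/((-3 + 2*2601) - 45*(55 + √(-110))/241) = 1/((-3 + 5202) - 45*(55 + I*√110)/241) = 1/(5199 - 45*(55/241 + I*√110/241)) = 1/(5199 + (-2475/241 - 45*I*√110/241)) = 1/(1250484/241 - 45*I*√110/241)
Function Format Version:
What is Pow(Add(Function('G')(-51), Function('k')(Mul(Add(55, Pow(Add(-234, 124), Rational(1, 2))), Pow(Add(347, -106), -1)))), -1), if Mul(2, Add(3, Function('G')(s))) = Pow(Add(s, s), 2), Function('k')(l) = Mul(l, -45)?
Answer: Add(Rational(50227774, 260618409501), Mul(Rational(1205, 173745606334), I, Pow(110, Rational(1, 2)))) ≈ Add(0.00019273, Mul(7.2739e-8, I))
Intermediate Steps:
Function('k')(l) = Mul(-45, l)
Function('G')(s) = Add(-3, Mul(2, Pow(s, 2))) (Function('G')(s) = Add(-3, Mul(Rational(1, 2), Pow(Add(s, s), 2))) = Add(-3, Mul(Rational(1, 2), Pow(Mul(2, s), 2))) = Add(-3, Mul(Rational(1, 2), Mul(4, Pow(s, 2)))) = Add(-3, Mul(2, Pow(s, 2))))
Pow(Add(Function('G')(-51), Function('k')(Mul(Add(55, Pow(Add(-234, 124), Rational(1, 2))), Pow(Add(347, -106), -1)))), -1) = Pow(Add(Add(-3, Mul(2, Pow(-51, 2))), Mul(-45, Mul(Add(55, Pow(Add(-234, 124), Rational(1, 2))), Pow(Add(347, -106), -1)))), -1) = Pow(Add(Add(-3, Mul(2, 2601)), Mul(-45, Mul(Add(55, Pow(-110, Rational(1, 2))), Pow(241, -1)))), -1) = Pow(Add(Add(-3, 5202), Mul(-45, Mul(Add(55, Mul(I, Pow(110, Rational(1, 2)))), Rational(1, 241)))), -1) = Pow(Add(5199, Mul(-45, Add(Rational(55, 241), Mul(Rational(1, 241), I, Pow(110, Rational(1, 2)))))), -1) = Pow(Add(5199, Add(Rational(-2475, 241), Mul(Rational(-45, 241), I, Pow(110, Rational(1, 2))))), -1) = Pow(Add(Rational(1250484, 241), Mul(Rational(-45, 241), I, Pow(110, Rational(1, 2)))), -1)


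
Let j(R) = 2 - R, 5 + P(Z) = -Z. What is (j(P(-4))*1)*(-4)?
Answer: -12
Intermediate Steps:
P(Z) = -5 - Z
(j(P(-4))*1)*(-4) = ((2 - (-5 - 1*(-4)))*1)*(-4) = ((2 - (-5 + 4))*1)*(-4) = ((2 - 1*(-1))*1)*(-4) = ((2 + 1)*1)*(-4) = (3*1)*(-4) = 3*(-4) = -12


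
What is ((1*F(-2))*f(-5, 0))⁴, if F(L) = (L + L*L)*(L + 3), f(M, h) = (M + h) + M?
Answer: 160000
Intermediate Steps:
f(M, h) = h + 2*M
F(L) = (3 + L)*(L + L²) (F(L) = (L + L²)*(3 + L) = (3 + L)*(L + L²))
((1*F(-2))*f(-5, 0))⁴ = ((1*(-2*(3 + (-2)² + 4*(-2))))*(0 + 2*(-5)))⁴ = ((1*(-2*(3 + 4 - 8)))*(0 - 10))⁴ = ((1*(-2*(-1)))*(-10))⁴ = ((1*2)*(-10))⁴ = (2*(-10))⁴ = (-20)⁴ = 160000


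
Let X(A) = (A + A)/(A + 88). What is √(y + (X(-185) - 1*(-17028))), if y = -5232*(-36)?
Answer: √1932456310/97 ≈ 453.19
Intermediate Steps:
X(A) = 2*A/(88 + A) (X(A) = (2*A)/(88 + A) = 2*A/(88 + A))
y = 188352 (y = -1*(-188352) = 188352)
√(y + (X(-185) - 1*(-17028))) = √(188352 + (2*(-185)/(88 - 185) - 1*(-17028))) = √(188352 + (2*(-185)/(-97) + 17028)) = √(188352 + (2*(-185)*(-1/97) + 17028)) = √(188352 + (370/97 + 17028)) = √(188352 + 1652086/97) = √(19922230/97) = √1932456310/97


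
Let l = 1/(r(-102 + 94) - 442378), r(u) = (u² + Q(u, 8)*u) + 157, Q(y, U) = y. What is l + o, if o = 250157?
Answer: 110592658600/442093 ≈ 2.5016e+5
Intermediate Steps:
r(u) = 157 + 2*u² (r(u) = (u² + u*u) + 157 = (u² + u²) + 157 = 2*u² + 157 = 157 + 2*u²)
l = -1/442093 (l = 1/((157 + 2*(-102 + 94)²) - 442378) = 1/((157 + 2*(-8)²) - 442378) = 1/((157 + 2*64) - 442378) = 1/((157 + 128) - 442378) = 1/(285 - 442378) = 1/(-442093) = -1/442093 ≈ -2.2620e-6)
l + o = -1/442093 + 250157 = 110592658600/442093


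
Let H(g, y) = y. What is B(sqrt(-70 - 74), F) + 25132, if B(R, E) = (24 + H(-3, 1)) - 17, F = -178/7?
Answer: 25140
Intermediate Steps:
F = -178/7 (F = -178*1/7 = -178/7 ≈ -25.429)
B(R, E) = 8 (B(R, E) = (24 + 1) - 17 = 25 - 17 = 8)
B(sqrt(-70 - 74), F) + 25132 = 8 + 25132 = 25140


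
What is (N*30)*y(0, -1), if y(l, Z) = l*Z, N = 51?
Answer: 0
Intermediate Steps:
y(l, Z) = Z*l
(N*30)*y(0, -1) = (51*30)*(-1*0) = 1530*0 = 0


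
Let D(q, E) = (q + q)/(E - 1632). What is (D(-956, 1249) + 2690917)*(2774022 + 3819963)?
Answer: 6795913413715155/383 ≈ 1.7744e+13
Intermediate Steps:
D(q, E) = 2*q/(-1632 + E) (D(q, E) = (2*q)/(-1632 + E) = 2*q/(-1632 + E))
(D(-956, 1249) + 2690917)*(2774022 + 3819963) = (2*(-956)/(-1632 + 1249) + 2690917)*(2774022 + 3819963) = (2*(-956)/(-383) + 2690917)*6593985 = (2*(-956)*(-1/383) + 2690917)*6593985 = (1912/383 + 2690917)*6593985 = (1030623123/383)*6593985 = 6795913413715155/383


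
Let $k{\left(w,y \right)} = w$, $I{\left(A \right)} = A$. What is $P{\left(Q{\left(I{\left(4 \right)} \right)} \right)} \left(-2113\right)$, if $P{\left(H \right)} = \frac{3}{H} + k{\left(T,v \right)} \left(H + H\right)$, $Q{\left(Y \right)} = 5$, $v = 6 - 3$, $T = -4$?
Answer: $\frac{416261}{5} \approx 83252.0$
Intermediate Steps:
$v = 3$
$P{\left(H \right)} = - 8 H + \frac{3}{H}$ ($P{\left(H \right)} = \frac{3}{H} - 4 \left(H + H\right) = \frac{3}{H} - 4 \cdot 2 H = \frac{3}{H} - 8 H = - 8 H + \frac{3}{H}$)
$P{\left(Q{\left(I{\left(4 \right)} \right)} \right)} \left(-2113\right) = \left(\left(-8\right) 5 + \frac{3}{5}\right) \left(-2113\right) = \left(-40 + 3 \cdot \frac{1}{5}\right) \left(-2113\right) = \left(-40 + \frac{3}{5}\right) \left(-2113\right) = \left(- \frac{197}{5}\right) \left(-2113\right) = \frac{416261}{5}$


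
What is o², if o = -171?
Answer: 29241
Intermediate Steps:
o² = (-171)² = 29241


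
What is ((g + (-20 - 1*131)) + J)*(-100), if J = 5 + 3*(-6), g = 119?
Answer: 4500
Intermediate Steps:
J = -13 (J = 5 - 18 = -13)
((g + (-20 - 1*131)) + J)*(-100) = ((119 + (-20 - 1*131)) - 13)*(-100) = ((119 + (-20 - 131)) - 13)*(-100) = ((119 - 151) - 13)*(-100) = (-32 - 13)*(-100) = -45*(-100) = 4500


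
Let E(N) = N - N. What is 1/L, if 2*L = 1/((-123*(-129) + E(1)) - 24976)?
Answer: -18218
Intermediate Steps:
E(N) = 0
L = -1/18218 (L = 1/(2*((-123*(-129) + 0) - 24976)) = 1/(2*((15867 + 0) - 24976)) = 1/(2*(15867 - 24976)) = (½)/(-9109) = (½)*(-1/9109) = -1/18218 ≈ -5.4891e-5)
1/L = 1/(-1/18218) = -18218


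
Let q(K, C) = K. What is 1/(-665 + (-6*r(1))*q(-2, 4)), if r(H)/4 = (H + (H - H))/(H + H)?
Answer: -1/641 ≈ -0.0015601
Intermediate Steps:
r(H) = 2 (r(H) = 4*((H + (H - H))/(H + H)) = 4*((H + 0)/((2*H))) = 4*(H*(1/(2*H))) = 4*(½) = 2)
1/(-665 + (-6*r(1))*q(-2, 4)) = 1/(-665 - 6*2*(-2)) = 1/(-665 - 12*(-2)) = 1/(-665 + 24) = 1/(-641) = -1/641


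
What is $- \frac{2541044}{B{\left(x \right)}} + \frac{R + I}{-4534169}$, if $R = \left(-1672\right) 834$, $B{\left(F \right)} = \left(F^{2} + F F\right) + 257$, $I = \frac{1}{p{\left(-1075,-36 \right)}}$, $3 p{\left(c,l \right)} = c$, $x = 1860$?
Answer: $- \frac{2013152433769129}{33727036483200475} \approx -0.05969$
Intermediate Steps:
$p{\left(c,l \right)} = \frac{c}{3}$
$I = - \frac{3}{1075}$ ($I = \frac{1}{\frac{1}{3} \left(-1075\right)} = \frac{1}{- \frac{1075}{3}} = - \frac{3}{1075} \approx -0.0027907$)
$B{\left(F \right)} = 257 + 2 F^{2}$ ($B{\left(F \right)} = \left(F^{2} + F^{2}\right) + 257 = 2 F^{2} + 257 = 257 + 2 F^{2}$)
$R = -1394448$
$- \frac{2541044}{B{\left(x \right)}} + \frac{R + I}{-4534169} = - \frac{2541044}{257 + 2 \cdot 1860^{2}} + \frac{-1394448 - \frac{3}{1075}}{-4534169} = - \frac{2541044}{257 + 2 \cdot 3459600} - - \frac{1499031603}{4874231675} = - \frac{2541044}{257 + 6919200} + \frac{1499031603}{4874231675} = - \frac{2541044}{6919457} + \frac{1499031603}{4874231675} = - \frac{2013152433769129}{33727036483200475}$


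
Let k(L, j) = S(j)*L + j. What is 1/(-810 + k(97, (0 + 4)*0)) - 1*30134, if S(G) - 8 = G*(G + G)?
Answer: -1024557/34 ≈ -30134.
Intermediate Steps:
S(G) = 8 + 2*G² (S(G) = 8 + G*(G + G) = 8 + G*(2*G) = 8 + 2*G²)
k(L, j) = j + L*(8 + 2*j²) (k(L, j) = (8 + 2*j²)*L + j = L*(8 + 2*j²) + j = j + L*(8 + 2*j²))
1/(-810 + k(97, (0 + 4)*0)) - 1*30134 = 1/(-810 + ((0 + 4)*0 + 2*97*(4 + ((0 + 4)*0)²))) - 1*30134 = 1/(-810 + (4*0 + 2*97*(4 + (4*0)²))) - 30134 = 1/(-810 + (0 + 2*97*(4 + 0²))) - 30134 = 1/(-810 + (0 + 2*97*(4 + 0))) - 30134 = 1/(-810 + (0 + 2*97*4)) - 30134 = 1/(-810 + (0 + 776)) - 30134 = 1/(-810 + 776) - 30134 = 1/(-34) - 30134 = -1/34 - 30134 = -1024557/34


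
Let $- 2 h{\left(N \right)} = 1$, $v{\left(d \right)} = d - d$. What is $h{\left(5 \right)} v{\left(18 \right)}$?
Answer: $0$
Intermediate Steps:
$v{\left(d \right)} = 0$
$h{\left(N \right)} = - \frac{1}{2}$ ($h{\left(N \right)} = \left(- \frac{1}{2}\right) 1 = - \frac{1}{2}$)
$h{\left(5 \right)} v{\left(18 \right)} = \left(- \frac{1}{2}\right) 0 = 0$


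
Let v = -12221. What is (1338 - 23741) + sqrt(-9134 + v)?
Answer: -22403 + I*sqrt(21355) ≈ -22403.0 + 146.13*I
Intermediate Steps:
(1338 - 23741) + sqrt(-9134 + v) = (1338 - 23741) + sqrt(-9134 - 12221) = -22403 + sqrt(-21355) = -22403 + I*sqrt(21355)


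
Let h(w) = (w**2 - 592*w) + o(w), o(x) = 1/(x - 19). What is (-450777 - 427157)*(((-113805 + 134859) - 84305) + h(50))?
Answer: 2458987781920/31 ≈ 7.9322e+10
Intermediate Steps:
o(x) = 1/(-19 + x)
h(w) = w**2 + 1/(-19 + w) - 592*w (h(w) = (w**2 - 592*w) + 1/(-19 + w) = w**2 + 1/(-19 + w) - 592*w)
(-450777 - 427157)*(((-113805 + 134859) - 84305) + h(50)) = (-450777 - 427157)*(((-113805 + 134859) - 84305) + (1 + 50*(-592 + 50)*(-19 + 50))/(-19 + 50)) = -877934*((21054 - 84305) + (1 + 50*(-542)*31)/31) = -877934*(-63251 + (1 - 840100)/31) = -877934*(-63251 + (1/31)*(-840099)) = -877934*(-63251 - 840099/31) = -877934*(-2800880/31) = 2458987781920/31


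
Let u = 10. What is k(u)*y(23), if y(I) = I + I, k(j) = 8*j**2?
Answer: 36800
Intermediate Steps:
y(I) = 2*I
k(u)*y(23) = (8*10**2)*(2*23) = (8*100)*46 = 800*46 = 36800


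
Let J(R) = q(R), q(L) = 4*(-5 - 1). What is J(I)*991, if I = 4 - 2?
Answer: -23784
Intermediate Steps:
I = 2
q(L) = -24 (q(L) = 4*(-6) = -24)
J(R) = -24
J(I)*991 = -24*991 = -23784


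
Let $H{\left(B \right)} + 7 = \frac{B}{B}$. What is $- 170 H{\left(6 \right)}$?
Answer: $1020$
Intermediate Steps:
$H{\left(B \right)} = -6$ ($H{\left(B \right)} = -7 + \frac{B}{B} = -7 + 1 = -6$)
$- 170 H{\left(6 \right)} = \left(-170\right) \left(-6\right) = 1020$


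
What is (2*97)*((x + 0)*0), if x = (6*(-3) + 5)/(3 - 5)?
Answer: 0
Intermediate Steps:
x = 13/2 (x = (-18 + 5)/(-2) = -13*(-½) = 13/2 ≈ 6.5000)
(2*97)*((x + 0)*0) = (2*97)*((13/2 + 0)*0) = 194*((13/2)*0) = 194*0 = 0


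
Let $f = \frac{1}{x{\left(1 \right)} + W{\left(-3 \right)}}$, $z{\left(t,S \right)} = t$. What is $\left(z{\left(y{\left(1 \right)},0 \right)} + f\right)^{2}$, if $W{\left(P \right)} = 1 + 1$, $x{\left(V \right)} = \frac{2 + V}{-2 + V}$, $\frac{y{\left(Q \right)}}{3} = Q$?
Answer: $4$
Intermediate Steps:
$y{\left(Q \right)} = 3 Q$
$x{\left(V \right)} = \frac{2 + V}{-2 + V}$
$W{\left(P \right)} = 2$
$f = -1$ ($f = \frac{1}{\frac{2 + 1}{-2 + 1} + 2} = \frac{1}{\frac{1}{-1} \cdot 3 + 2} = \frac{1}{\left(-1\right) 3 + 2} = \frac{1}{-3 + 2} = \frac{1}{-1} = -1$)
$\left(z{\left(y{\left(1 \right)},0 \right)} + f\right)^{2} = \left(3 \cdot 1 - 1\right)^{2} = \left(3 - 1\right)^{2} = 2^{2} = 4$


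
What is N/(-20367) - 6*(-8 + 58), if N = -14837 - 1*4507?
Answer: -65492/219 ≈ -299.05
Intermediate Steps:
N = -19344 (N = -14837 - 4507 = -19344)
N/(-20367) - 6*(-8 + 58) = -19344/(-20367) - 6*(-8 + 58) = -19344*(-1/20367) - 6*50 = 208/219 - 1*300 = 208/219 - 300 = -65492/219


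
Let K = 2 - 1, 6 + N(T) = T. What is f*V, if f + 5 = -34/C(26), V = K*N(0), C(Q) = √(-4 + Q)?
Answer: 30 + 102*√22/11 ≈ 73.493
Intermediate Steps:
N(T) = -6 + T
K = 1
V = -6 (V = 1*(-6 + 0) = 1*(-6) = -6)
f = -5 - 17*√22/11 (f = -5 - 34/√(-4 + 26) = -5 - 34*√22/22 = -5 - 17*√22/11 ≈ -12.249)
f*V = (-5 - 17*√22/11)*(-6) = 30 + 102*√22/11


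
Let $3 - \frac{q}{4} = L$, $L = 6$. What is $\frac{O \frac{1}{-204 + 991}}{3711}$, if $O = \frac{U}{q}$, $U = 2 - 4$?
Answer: $\frac{1}{17523342} \approx 5.7067 \cdot 10^{-8}$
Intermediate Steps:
$U = -2$ ($U = 2 - 4 = -2$)
$q = -12$ ($q = 12 - 24 = -12$)
$O = \frac{1}{6}$ ($O = - \frac{2}{-12} = \left(-2\right) \left(- \frac{1}{12}\right) = \frac{1}{6} \approx 0.16667$)
$\frac{O \frac{1}{-204 + 991}}{3711} = \frac{\frac{1}{6} \frac{1}{-204 + 991}}{3711} = \frac{1}{6 \cdot 787} \cdot \frac{1}{3711} = \frac{1}{6} \cdot \frac{1}{787} \cdot \frac{1}{3711} = \frac{1}{4722} \cdot \frac{1}{3711} = \frac{1}{17523342}$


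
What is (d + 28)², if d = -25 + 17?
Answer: 400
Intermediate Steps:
d = -8
(d + 28)² = (-8 + 28)² = 20² = 400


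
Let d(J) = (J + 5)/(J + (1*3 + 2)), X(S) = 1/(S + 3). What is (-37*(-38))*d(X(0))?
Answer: 1406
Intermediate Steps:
X(S) = 1/(3 + S)
d(J) = 1 (d(J) = (5 + J)/(J + (3 + 2)) = (5 + J)/(J + 5) = (5 + J)/(5 + J) = 1)
(-37*(-38))*d(X(0)) = -37*(-38)*1 = 1406*1 = 1406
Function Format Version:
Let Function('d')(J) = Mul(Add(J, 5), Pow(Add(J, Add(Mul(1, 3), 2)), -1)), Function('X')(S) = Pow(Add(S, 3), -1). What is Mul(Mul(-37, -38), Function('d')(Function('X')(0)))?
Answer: 1406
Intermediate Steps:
Function('X')(S) = Pow(Add(3, S), -1)
Function('d')(J) = 1 (Function('d')(J) = Mul(Add(5, J), Pow(Add(J, Add(3, 2)), -1)) = Mul(Add(5, J), Pow(Add(J, 5), -1)) = Mul(Add(5, J), Pow(Add(5, J), -1)) = 1)
Mul(Mul(-37, -38), Function('d')(Function('X')(0))) = Mul(Mul(-37, -38), 1) = Mul(1406, 1) = 1406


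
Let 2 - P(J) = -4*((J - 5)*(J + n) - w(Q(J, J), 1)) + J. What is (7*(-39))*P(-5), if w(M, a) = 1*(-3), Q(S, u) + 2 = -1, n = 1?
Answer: -48867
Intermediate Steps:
Q(S, u) = -3 (Q(S, u) = -2 - 1 = -3)
w(M, a) = -3
P(J) = 14 - J + 4*(1 + J)*(-5 + J) (P(J) = 2 - (-4*((J - 5)*(J + 1) - 1*(-3)) + J) = 2 - (-4*((-5 + J)*(1 + J) + 3) + J) = 2 - (-4*((1 + J)*(-5 + J) + 3) + J) = 2 - (-4*(3 + (1 + J)*(-5 + J)) + J) = 2 - ((-12 - 4*(1 + J)*(-5 + J)) + J) = 2 - (-12 + J - 4*(1 + J)*(-5 + J)) = 2 + (12 - J + 4*(1 + J)*(-5 + J)) = 14 - J + 4*(1 + J)*(-5 + J))
(7*(-39))*P(-5) = (7*(-39))*(-6 - 17*(-5) + 4*(-5)**2) = -273*(-6 + 85 + 4*25) = -273*(-6 + 85 + 100) = -273*179 = -48867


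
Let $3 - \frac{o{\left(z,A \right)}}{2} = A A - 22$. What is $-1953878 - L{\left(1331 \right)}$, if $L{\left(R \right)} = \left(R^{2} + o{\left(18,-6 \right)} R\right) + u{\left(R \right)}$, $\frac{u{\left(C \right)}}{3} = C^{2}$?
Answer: $-9010840$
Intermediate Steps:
$u{\left(C \right)} = 3 C^{2}$
$o{\left(z,A \right)} = 50 - 2 A^{2}$ ($o{\left(z,A \right)} = 6 - 2 \left(A A - 22\right) = 6 - 2 \left(A^{2} - 22\right) = 6 - 2 \left(-22 + A^{2}\right) = 6 - \left(-44 + 2 A^{2}\right) = 50 - 2 A^{2}$)
$L{\left(R \right)} = - 22 R + 4 R^{2}$ ($L{\left(R \right)} = \left(R^{2} + \left(50 - 2 \left(-6\right)^{2}\right) R\right) + 3 R^{2} = \left(R^{2} + \left(50 - 72\right) R\right) + 3 R^{2} = \left(R^{2} - 22 R\right) + 3 R^{2} = - 22 R + 4 R^{2}$)
$-1953878 - L{\left(1331 \right)} = -1953878 - 2 \cdot 1331 \left(-11 + 2 \cdot 1331\right) = -1953878 - 2 \cdot 1331 \left(-11 + 2662\right) = -1953878 - 2 \cdot 1331 \cdot 2651 = -1953878 - 7056962 = -9010840$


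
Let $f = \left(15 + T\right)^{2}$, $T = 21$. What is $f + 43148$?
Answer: $44444$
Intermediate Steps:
$f = 1296$ ($f = \left(15 + 21\right)^{2} = 36^{2} = 1296$)
$f + 43148 = 1296 + 43148 = 44444$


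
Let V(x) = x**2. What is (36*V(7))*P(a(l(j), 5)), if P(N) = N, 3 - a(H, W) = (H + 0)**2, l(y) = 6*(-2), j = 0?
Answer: -248724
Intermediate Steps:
l(y) = -12
a(H, W) = 3 - H**2 (a(H, W) = 3 - (H + 0)**2 = 3 - H**2)
(36*V(7))*P(a(l(j), 5)) = (36*7**2)*(3 - 1*(-12)**2) = (36*49)*(3 - 1*144) = 1764*(3 - 144) = 1764*(-141) = -248724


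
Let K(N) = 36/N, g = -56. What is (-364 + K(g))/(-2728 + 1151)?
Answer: 5105/22078 ≈ 0.23123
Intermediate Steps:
(-364 + K(g))/(-2728 + 1151) = (-364 + 36/(-56))/(-2728 + 1151) = (-364 + 36*(-1/56))/(-1577) = (-364 - 9/14)*(-1/1577) = -5105/14*(-1/1577) = 5105/22078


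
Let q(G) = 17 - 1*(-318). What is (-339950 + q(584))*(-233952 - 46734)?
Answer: 95325175890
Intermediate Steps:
q(G) = 335 (q(G) = 17 + 318 = 335)
(-339950 + q(584))*(-233952 - 46734) = (-339950 + 335)*(-233952 - 46734) = -339615*(-280686) = 95325175890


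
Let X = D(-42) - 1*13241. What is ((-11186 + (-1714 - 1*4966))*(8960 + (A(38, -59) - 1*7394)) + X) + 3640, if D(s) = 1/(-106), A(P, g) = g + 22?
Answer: -2896631791/106 ≈ -2.7327e+7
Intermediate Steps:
A(P, g) = 22 + g
D(s) = -1/106
X = -1403547/106 (X = -1/106 - 1*13241 = -1/106 - 13241 = -1403547/106 ≈ -13241.)
((-11186 + (-1714 - 1*4966))*(8960 + (A(38, -59) - 1*7394)) + X) + 3640 = ((-11186 + (-1714 - 1*4966))*(8960 + ((22 - 59) - 1*7394)) - 1403547/106) + 3640 = ((-11186 + (-1714 - 4966))*(8960 + (-37 - 7394)) - 1403547/106) + 3640 = ((-11186 - 6680)*(8960 - 7431) - 1403547/106) + 3640 = (-17866*1529 - 1403547/106) + 3640 = (-27317114 - 1403547/106) + 3640 = -2897017631/106 + 3640 = -2896631791/106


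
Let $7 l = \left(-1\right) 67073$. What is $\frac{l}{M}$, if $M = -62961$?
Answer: $\frac{67073}{440727} \approx 0.15219$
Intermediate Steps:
$l = - \frac{67073}{7}$ ($l = \frac{\left(-1\right) 67073}{7} = \frac{1}{7} \left(-67073\right) = - \frac{67073}{7} \approx -9581.9$)
$\frac{l}{M} = - \frac{67073}{7 \left(-62961\right)} = \left(- \frac{67073}{7}\right) \left(- \frac{1}{62961}\right) = \frac{67073}{440727}$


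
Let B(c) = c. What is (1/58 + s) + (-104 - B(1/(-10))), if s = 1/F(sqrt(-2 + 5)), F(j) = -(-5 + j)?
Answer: -330661/3190 + sqrt(3)/22 ≈ -103.58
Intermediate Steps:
F(j) = 5 - j
s = 1/(5 - sqrt(3)) (s = 1/(5 - sqrt(-2 + 5)) = 1/(5 - sqrt(3)) ≈ 0.30600)
(1/58 + s) + (-104 - B(1/(-10))) = (1/58 + (5/22 + sqrt(3)/22)) + (-104 - 1/(-10)) = (1/58 + (5/22 + sqrt(3)/22)) + (-104 - 1*(-1/10)) = (78/319 + sqrt(3)/22) + (-104 + 1/10) = (78/319 + sqrt(3)/22) - 1039/10 = -330661/3190 + sqrt(3)/22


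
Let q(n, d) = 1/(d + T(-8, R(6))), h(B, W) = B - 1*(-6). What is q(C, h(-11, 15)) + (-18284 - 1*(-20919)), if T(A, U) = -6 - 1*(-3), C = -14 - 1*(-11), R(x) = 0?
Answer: 21079/8 ≈ 2634.9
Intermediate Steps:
C = -3 (C = -14 + 11 = -3)
T(A, U) = -3 (T(A, U) = -6 + 3 = -3)
h(B, W) = 6 + B (h(B, W) = B + 6 = 6 + B)
q(n, d) = 1/(-3 + d) (q(n, d) = 1/(d - 3) = 1/(-3 + d))
q(C, h(-11, 15)) + (-18284 - 1*(-20919)) = 1/(-3 + (6 - 11)) + (-18284 - 1*(-20919)) = 1/(-3 - 5) + (-18284 + 20919) = 1/(-8) + 2635 = -⅛ + 2635 = 21079/8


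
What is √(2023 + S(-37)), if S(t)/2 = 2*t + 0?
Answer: 25*√3 ≈ 43.301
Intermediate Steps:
S(t) = 4*t (S(t) = 2*(2*t + 0) = 2*(2*t) = 4*t)
√(2023 + S(-37)) = √(2023 + 4*(-37)) = √(2023 - 148) = √1875 = 25*√3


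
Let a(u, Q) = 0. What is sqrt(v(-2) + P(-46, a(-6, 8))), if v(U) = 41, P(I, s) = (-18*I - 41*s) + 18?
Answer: sqrt(887) ≈ 29.783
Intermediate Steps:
P(I, s) = 18 - 41*s - 18*I (P(I, s) = (-41*s - 18*I) + 18 = 18 - 41*s - 18*I)
sqrt(v(-2) + P(-46, a(-6, 8))) = sqrt(41 + (18 - 41*0 - 18*(-46))) = sqrt(41 + (18 + 0 + 828)) = sqrt(41 + 846) = sqrt(887)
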